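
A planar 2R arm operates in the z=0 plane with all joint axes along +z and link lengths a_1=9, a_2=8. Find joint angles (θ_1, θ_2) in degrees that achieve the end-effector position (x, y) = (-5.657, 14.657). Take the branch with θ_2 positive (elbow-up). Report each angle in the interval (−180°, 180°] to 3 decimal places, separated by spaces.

cos θ_2 = (246.8293−9²−8²)/(2·9·8) = 0.7071; θ_2 = 44.9967° (elbow-up)
β = atan2(14.6570,-5.6570) = 111.1045°; ψ = atan2(5.6565,14.6572) = 21.1027°
θ_1 = β − ψ = 90.0019°

90.002 44.997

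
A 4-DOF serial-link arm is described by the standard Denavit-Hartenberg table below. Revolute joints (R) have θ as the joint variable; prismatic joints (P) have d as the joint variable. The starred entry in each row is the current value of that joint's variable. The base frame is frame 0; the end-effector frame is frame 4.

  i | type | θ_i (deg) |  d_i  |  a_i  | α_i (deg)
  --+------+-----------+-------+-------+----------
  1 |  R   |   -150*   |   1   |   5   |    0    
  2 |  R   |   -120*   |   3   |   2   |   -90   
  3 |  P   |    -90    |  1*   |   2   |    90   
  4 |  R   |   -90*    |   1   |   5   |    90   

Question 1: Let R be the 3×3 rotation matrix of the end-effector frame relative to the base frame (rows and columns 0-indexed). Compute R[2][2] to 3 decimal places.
-1.000

End-effector z-axis (col 2 of R) = (0.0000,-0.0000,-1.0000)
R[2][2] = -1.0000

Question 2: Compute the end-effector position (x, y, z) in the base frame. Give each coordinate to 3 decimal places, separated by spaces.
-0.330 -1.500 6.000

after link 1: o_1 = (-4.3301, -2.5000, 1.0000)
after link 2: o_2 = (-4.3301, -0.5000, 4.0000)
after link 3: o_3 = (-5.3301, -0.5000, 6.0000)
after link 4: o_4 = (-0.3301, -1.5000, 6.0000)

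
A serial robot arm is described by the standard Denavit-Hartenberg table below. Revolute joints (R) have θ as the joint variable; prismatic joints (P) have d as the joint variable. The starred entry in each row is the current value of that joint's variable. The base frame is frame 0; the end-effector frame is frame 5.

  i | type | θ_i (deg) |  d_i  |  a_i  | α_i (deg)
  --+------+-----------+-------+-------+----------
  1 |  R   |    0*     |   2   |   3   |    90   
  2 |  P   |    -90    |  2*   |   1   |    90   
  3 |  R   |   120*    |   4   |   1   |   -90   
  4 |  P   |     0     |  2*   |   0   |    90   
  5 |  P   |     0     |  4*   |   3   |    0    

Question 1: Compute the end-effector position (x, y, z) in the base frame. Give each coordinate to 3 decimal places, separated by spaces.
after link 1: o_1 = (3.0000, 0.0000, 2.0000)
after link 2: o_2 = (3.0000, -2.0000, 1.0000)
after link 3: o_3 = (-1.0000, -2.8660, 1.5000)
after link 4: o_4 = (-1.0000, -1.8660, 3.2321)
after link 5: o_5 = (-5.0000, -4.4641, 4.7321)

-5.000 -4.464 4.732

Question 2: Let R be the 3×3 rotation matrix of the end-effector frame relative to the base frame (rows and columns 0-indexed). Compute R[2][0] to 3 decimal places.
0.500

End-effector x-axis (col 0 of R) = (0.0000,-0.8660,0.5000)
R[2][0] = 0.5000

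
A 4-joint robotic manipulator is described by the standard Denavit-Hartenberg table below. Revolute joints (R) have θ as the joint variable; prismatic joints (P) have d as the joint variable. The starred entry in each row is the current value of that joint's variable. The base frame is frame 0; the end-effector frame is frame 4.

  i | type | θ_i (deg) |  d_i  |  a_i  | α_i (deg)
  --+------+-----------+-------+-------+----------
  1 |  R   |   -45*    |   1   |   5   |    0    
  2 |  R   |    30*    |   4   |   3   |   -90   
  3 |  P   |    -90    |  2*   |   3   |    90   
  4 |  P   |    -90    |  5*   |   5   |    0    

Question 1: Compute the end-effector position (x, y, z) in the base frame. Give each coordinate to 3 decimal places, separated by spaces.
0.827 -5.916 8.000

after link 1: o_1 = (3.5355, -3.5355, 1.0000)
after link 2: o_2 = (6.4333, -4.3120, 5.0000)
after link 3: o_3 = (6.9509, -2.3801, 8.0000)
after link 4: o_4 = (0.8272, -5.9157, 8.0000)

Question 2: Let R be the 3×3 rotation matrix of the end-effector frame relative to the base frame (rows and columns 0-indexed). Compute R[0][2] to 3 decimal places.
End-effector z-axis (col 2 of R) = (-0.9659,0.2588,0.0000)
R[0][2] = -0.9659

-0.966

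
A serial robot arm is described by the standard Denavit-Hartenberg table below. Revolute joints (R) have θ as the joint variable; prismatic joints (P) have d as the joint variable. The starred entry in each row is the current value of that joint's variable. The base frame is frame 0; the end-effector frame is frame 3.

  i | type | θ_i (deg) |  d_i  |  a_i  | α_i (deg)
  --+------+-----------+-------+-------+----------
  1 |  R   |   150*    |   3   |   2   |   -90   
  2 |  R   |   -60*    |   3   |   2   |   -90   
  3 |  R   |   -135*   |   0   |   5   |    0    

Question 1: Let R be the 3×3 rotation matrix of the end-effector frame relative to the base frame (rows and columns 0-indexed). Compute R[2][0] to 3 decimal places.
-0.612

End-effector x-axis (col 0 of R) = (-0.0474,-0.7891,-0.6124)
R[2][0] = -0.6124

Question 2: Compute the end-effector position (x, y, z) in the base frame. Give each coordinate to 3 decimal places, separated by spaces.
-4.335 -5.044 1.670

after link 1: o_1 = (-1.7321, 1.0000, 3.0000)
after link 2: o_2 = (-4.0981, -1.0981, 4.7321)
after link 3: o_3 = (-4.3349, -5.0438, 1.6702)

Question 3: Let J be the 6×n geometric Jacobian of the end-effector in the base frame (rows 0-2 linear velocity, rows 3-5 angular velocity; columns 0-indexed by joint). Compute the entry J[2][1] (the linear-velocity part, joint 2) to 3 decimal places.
axis z_1 = (-0.5000,-0.8660,0.0000); lever o_n−o_1 = (-2.6029,-6.0438,-1.3298)
cross product → J_v[:, 1] = (1.1517,-0.6649,0.7678)
J_ω[:, 1] = z_1
entry J[2][1] = 0.7678

0.768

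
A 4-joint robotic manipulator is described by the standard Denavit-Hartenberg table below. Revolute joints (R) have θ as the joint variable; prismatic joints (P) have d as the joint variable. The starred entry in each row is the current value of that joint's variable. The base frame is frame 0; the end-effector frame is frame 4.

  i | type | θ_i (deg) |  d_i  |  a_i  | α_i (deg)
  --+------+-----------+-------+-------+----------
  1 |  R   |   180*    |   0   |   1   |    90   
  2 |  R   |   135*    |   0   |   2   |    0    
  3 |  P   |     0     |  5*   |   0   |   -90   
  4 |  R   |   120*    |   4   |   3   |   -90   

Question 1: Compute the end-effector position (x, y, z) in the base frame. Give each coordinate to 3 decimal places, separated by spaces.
after link 1: o_1 = (-1.0000, 0.0000, 0.0000)
after link 2: o_2 = (0.4142, -0.0000, 1.4142)
after link 3: o_3 = (0.4142, 5.0000, 1.4142)
after link 4: o_4 = (2.1820, 2.4019, -2.4749)

2.182 2.402 -2.475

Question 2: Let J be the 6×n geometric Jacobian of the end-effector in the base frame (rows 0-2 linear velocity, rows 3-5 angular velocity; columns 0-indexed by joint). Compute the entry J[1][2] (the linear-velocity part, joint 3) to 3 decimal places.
1.000

prismatic axis z_2 = (0.0000,1.0000,0.0000)
J_v[:, 2] = z_2; J_ω[:, 2] = (0,0,0)
entry J[1][2] = 1.0000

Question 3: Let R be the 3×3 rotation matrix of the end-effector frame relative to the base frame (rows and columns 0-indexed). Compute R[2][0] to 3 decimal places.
End-effector x-axis (col 0 of R) = (-0.3536,-0.8660,-0.3536)
R[2][0] = -0.3536

-0.354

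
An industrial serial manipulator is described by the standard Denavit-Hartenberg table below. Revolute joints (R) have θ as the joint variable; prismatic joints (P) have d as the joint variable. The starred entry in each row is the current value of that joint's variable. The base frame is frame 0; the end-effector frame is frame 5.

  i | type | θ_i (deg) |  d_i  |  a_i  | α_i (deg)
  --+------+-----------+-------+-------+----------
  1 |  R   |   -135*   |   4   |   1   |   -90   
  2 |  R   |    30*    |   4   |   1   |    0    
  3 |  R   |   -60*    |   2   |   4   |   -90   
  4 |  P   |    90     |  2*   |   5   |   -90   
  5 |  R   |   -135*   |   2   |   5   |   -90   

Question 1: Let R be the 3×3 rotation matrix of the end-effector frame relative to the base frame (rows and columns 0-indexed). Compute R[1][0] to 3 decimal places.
-0.750

End-effector x-axis (col 0 of R) = (0.2500,-0.7500,-0.6124)
R[1][0] = -0.7500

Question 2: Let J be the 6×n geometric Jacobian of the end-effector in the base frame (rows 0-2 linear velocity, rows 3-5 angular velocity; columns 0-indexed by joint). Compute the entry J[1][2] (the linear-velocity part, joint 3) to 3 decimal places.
2.683

axis z_2 = (0.7071,-0.7071,0.0000); lever o_n−o_2 = (-2.8032,-3.5605,-3.7939)
cross product → J_v[:, 2] = (2.6827,2.6827,-4.4998)
J_ω[:, 2] = z_2
entry J[1][2] = 2.6827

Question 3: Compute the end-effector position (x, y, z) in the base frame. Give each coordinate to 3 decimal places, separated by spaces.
after link 1: o_1 = (-0.7071, -0.7071, 4.0000)
after link 2: o_2 = (1.5089, -4.1479, 3.5000)
after link 3: o_3 = (0.4737, -8.0116, 5.5000)
after link 4: o_4 = (-3.7690, -5.1832, 3.7679)
after link 5: o_5 = (-1.2942, -7.7084, -0.2939)

-1.294 -7.708 -0.294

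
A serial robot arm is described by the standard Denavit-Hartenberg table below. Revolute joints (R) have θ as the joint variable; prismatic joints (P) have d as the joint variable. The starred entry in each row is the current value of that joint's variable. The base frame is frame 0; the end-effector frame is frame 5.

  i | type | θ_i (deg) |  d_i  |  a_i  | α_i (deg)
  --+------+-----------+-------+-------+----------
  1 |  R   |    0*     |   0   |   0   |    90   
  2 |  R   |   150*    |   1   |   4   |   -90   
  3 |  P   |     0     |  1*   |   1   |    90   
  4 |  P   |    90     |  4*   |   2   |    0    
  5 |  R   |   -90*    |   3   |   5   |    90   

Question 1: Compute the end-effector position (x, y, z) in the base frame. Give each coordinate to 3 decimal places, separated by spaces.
-10.160 -8.000 2.402

after link 1: o_1 = (0.0000, 0.0000, 0.0000)
after link 2: o_2 = (-3.4641, -1.0000, 2.0000)
after link 3: o_3 = (-4.8301, -1.0000, 1.6340)
after link 4: o_4 = (-5.8301, -5.0000, -0.0981)
after link 5: o_5 = (-10.1603, -8.0000, 2.4019)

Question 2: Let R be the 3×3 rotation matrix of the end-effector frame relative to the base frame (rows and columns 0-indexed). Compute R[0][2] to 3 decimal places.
End-effector z-axis (col 2 of R) = (0.5000,-0.0000,0.8660)
R[0][2] = 0.5000

0.500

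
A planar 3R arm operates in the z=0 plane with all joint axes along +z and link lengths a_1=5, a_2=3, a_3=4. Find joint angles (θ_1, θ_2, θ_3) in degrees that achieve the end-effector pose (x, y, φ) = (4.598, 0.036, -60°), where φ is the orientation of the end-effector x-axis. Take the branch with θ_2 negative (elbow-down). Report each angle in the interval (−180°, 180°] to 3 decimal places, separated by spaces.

wrist centre = target − a_3·(cos φ, sin φ) = (2.5980, 3.5001)
cos θ_2 = (19.0003−5²−3²)/(2·5·3) = -0.5000; θ_2 = -119.9993° (elbow-down)
β = atan2(3.5001,2.5980) = 53.4148°; ψ = atan2(-2.5981,3.5000) = -36.5867°
θ_1 = β − ψ = 90.0015°
θ_3 = φ − θ_1 − θ_2 = -30.0022° (wrapped to (-180°,180°])

90.002 -119.999 -30.002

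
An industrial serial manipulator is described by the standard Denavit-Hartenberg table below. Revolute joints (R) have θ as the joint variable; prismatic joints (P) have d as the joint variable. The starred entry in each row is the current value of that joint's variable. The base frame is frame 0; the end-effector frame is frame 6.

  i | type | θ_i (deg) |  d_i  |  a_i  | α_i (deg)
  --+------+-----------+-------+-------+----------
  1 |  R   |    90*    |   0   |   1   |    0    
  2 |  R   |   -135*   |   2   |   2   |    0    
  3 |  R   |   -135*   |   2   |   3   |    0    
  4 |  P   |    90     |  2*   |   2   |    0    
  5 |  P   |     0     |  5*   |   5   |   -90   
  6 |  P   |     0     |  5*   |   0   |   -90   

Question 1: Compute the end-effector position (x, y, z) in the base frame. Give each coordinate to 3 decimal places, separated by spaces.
3.414 -7.414 11.000

after link 1: o_1 = (0.0000, 1.0000, 0.0000)
after link 2: o_2 = (1.4142, -0.4142, 2.0000)
after link 3: o_3 = (-1.5858, -0.4142, 4.0000)
after link 4: o_4 = (-1.5858, -2.4142, 6.0000)
after link 5: o_5 = (-1.5858, -7.4142, 11.0000)
after link 6: o_6 = (3.4142, -7.4142, 11.0000)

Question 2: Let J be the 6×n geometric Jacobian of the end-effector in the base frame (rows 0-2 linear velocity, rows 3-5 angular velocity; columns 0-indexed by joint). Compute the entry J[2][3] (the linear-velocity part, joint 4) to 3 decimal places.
prismatic axis z_3 = (0.0000,0.0000,1.0000)
J_v[:, 3] = z_3; J_ω[:, 3] = (0,0,0)
entry J[2][3] = 1.0000

1.000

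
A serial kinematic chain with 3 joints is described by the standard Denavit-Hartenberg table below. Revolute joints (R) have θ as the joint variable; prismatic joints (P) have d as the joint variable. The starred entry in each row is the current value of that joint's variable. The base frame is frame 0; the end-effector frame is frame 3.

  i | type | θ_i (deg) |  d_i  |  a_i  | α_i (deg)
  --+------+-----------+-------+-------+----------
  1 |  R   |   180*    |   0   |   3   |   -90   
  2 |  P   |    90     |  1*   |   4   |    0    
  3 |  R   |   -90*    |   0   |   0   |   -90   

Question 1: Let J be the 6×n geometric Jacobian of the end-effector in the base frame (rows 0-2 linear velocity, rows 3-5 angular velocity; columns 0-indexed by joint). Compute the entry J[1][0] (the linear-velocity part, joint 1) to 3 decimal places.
axis z_0 = ẑ; lever o_n−o_0 = (-3.0000,-1.0000,-4.0000)
cross product → J_v[:, 0] = (1.0000,-3.0000,0.0000)
J_ω[:, 0] = z_0
entry J[1][0] = -3.0000

-3.000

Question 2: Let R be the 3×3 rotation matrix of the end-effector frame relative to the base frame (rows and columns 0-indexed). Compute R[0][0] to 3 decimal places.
End-effector x-axis (col 0 of R) = (-1.0000,0.0000,0.0000)
R[0][0] = -1.0000

-1.000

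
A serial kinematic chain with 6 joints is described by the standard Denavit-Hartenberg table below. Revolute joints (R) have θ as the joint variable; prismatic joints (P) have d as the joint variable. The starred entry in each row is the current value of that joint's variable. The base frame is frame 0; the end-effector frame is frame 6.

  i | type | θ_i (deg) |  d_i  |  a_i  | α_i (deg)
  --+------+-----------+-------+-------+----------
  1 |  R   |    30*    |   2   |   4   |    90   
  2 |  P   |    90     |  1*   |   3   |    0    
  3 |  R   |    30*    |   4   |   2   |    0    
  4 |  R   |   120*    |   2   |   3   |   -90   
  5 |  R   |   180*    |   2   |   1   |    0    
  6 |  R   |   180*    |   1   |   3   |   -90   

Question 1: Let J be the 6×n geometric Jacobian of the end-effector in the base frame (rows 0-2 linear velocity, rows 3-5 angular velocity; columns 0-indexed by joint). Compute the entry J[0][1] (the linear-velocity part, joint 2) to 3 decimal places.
prismatic axis z_1 = (0.5000,-0.8660,0.0000)
J_v[:, 1] = z_1; J_ω[:, 1] = (0,0,0)
entry J[0][1] = 0.5000

0.500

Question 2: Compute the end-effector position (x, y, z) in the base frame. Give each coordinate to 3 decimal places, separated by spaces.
6.183 -4.513 0.902

after link 1: o_1 = (3.4641, 2.0000, 2.0000)
after link 2: o_2 = (3.9641, 1.1340, 5.0000)
after link 3: o_3 = (5.0981, -2.8301, 6.7321)
after link 4: o_4 = (4.7990, -5.3122, 4.1340)
after link 5: o_5 = (6.7321, -4.1962, 4.0000)
after link 6: o_6 = (6.1830, -4.5131, 0.9019)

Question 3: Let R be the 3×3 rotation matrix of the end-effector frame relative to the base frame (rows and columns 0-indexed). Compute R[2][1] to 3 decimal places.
End-effector y-axis (col 1 of R) = (-0.7500,-0.4330,0.5000)
R[2][1] = 0.5000

0.500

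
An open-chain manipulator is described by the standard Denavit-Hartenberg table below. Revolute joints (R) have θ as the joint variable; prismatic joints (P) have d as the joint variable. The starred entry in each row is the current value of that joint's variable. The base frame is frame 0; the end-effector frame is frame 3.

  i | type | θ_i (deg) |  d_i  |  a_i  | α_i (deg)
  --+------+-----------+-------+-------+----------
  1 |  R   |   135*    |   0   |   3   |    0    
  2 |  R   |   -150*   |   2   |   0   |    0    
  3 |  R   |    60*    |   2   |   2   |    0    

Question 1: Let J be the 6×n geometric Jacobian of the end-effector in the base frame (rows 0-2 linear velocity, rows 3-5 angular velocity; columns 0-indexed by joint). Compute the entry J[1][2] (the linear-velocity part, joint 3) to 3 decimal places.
axis z_2 = (0.0000,0.0000,1.0000); lever o_n−o_2 = (1.4142,1.4142,2.0000)
cross product → J_v[:, 2] = (-1.4142,1.4142,0.0000)
J_ω[:, 2] = z_2
entry J[1][2] = 1.4142

1.414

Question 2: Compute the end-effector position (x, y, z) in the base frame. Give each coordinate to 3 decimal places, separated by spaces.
after link 1: o_1 = (-2.1213, 2.1213, 0.0000)
after link 2: o_2 = (-2.1213, 2.1213, 2.0000)
after link 3: o_3 = (-0.7071, 3.5355, 4.0000)

-0.707 3.536 4.000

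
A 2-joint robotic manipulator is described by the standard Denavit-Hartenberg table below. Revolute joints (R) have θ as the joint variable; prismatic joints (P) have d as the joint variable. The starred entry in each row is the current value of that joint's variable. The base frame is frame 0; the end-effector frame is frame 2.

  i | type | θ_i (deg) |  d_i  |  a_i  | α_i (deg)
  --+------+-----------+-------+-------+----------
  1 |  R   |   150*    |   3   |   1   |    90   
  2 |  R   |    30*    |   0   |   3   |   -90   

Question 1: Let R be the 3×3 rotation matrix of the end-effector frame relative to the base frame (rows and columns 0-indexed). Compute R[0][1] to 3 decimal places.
End-effector y-axis (col 1 of R) = (-0.5000,-0.8660,-0.0000)
R[0][1] = -0.5000

-0.500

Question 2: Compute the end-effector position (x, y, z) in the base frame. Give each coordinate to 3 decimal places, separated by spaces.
after link 1: o_1 = (-0.8660, 0.5000, 3.0000)
after link 2: o_2 = (-3.1160, 1.7990, 4.5000)

-3.116 1.799 4.500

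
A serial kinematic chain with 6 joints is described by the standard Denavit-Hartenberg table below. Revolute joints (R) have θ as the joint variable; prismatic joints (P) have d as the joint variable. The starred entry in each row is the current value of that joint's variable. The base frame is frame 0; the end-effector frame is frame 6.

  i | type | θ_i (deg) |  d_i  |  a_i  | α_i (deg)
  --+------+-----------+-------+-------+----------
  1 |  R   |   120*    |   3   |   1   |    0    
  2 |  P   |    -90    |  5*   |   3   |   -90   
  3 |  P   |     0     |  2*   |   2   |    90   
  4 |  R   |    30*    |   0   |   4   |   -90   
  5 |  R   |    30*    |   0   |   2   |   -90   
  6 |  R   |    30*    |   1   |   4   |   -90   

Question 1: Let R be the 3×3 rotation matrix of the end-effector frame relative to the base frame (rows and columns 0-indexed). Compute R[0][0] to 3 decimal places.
0.808

End-effector x-axis (col 0 of R) = (0.8080,0.3995,-0.4330)
R[0][0] = 0.8080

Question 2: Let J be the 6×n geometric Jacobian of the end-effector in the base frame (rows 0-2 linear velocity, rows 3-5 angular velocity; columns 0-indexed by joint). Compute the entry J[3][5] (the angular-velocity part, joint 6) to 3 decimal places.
-0.250

axis z_5 = (-0.2500,-0.4330,-0.8660); lever o_n−o_5 = (2.9821,1.1651,-2.5981)
cross product → J_v[:, 5] = (2.1340,-3.2321,1.0000)
J_ω[:, 5] = z_5
entry J[3][5] = -0.2500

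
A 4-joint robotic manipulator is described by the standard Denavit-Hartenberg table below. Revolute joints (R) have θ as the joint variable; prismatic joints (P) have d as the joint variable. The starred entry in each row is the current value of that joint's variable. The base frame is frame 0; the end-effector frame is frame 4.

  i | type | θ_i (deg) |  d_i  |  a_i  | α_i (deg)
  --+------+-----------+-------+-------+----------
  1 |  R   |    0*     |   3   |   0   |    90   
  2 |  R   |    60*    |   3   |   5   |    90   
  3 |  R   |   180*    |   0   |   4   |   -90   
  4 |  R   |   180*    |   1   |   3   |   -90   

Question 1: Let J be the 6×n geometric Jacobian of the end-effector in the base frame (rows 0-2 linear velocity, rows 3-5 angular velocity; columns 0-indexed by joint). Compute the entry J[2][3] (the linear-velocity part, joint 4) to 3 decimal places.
axis z_3 = (0.0000,1.0000,-0.0000); lever o_n−o_3 = (1.5000,1.0000,2.5981)
cross product → J_v[:, 3] = (2.5981,-0.0000,-1.5000)
J_ω[:, 3] = z_3
entry J[2][3] = -1.5000

-1.500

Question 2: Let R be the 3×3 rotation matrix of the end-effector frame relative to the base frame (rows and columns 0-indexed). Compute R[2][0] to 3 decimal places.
End-effector x-axis (col 0 of R) = (0.5000,0.0000,0.8660)
R[2][0] = 0.8660

0.866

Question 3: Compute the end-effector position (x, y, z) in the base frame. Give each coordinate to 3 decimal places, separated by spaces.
2.000 -2.000 6.464

after link 1: o_1 = (0.0000, 0.0000, 3.0000)
after link 2: o_2 = (2.5000, -3.0000, 7.3301)
after link 3: o_3 = (0.5000, -3.0000, 3.8660)
after link 4: o_4 = (2.0000, -2.0000, 6.4641)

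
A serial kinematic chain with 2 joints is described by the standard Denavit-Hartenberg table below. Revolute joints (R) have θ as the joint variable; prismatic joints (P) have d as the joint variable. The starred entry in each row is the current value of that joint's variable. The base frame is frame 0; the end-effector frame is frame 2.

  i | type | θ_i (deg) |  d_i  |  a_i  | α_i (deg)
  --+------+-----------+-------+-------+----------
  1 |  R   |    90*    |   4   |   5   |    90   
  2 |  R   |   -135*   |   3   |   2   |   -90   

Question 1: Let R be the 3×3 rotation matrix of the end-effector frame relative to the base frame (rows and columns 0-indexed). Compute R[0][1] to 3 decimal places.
End-effector y-axis (col 1 of R) = (-1.0000,0.0000,-0.0000)
R[0][1] = -1.0000

-1.000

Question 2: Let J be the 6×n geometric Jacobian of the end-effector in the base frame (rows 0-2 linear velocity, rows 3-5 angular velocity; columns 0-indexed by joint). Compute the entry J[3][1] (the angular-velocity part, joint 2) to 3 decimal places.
axis z_1 = (1.0000,-0.0000,0.0000); lever o_n−o_1 = (3.0000,-1.4142,-1.4142)
cross product → J_v[:, 1] = (0.0000,1.4142,-1.4142)
J_ω[:, 1] = z_1
entry J[3][1] = 1.0000

1.000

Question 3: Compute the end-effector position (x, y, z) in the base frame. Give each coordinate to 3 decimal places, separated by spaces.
after link 1: o_1 = (0.0000, 5.0000, 4.0000)
after link 2: o_2 = (3.0000, 3.5858, 2.5858)

3.000 3.586 2.586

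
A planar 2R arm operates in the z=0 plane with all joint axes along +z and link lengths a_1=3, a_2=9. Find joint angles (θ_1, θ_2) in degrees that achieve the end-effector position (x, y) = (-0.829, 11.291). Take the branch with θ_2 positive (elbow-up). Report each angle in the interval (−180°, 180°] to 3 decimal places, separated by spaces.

cos θ_2 = (128.1739−3²−9²)/(2·3·9) = 0.7069; θ_2 = 45.0148° (elbow-up)
β = atan2(11.2910,-0.8290) = 94.1992°; ψ = atan2(6.3656,9.3623) = 34.2125°
θ_1 = β − ψ = 59.9867°

59.987 45.015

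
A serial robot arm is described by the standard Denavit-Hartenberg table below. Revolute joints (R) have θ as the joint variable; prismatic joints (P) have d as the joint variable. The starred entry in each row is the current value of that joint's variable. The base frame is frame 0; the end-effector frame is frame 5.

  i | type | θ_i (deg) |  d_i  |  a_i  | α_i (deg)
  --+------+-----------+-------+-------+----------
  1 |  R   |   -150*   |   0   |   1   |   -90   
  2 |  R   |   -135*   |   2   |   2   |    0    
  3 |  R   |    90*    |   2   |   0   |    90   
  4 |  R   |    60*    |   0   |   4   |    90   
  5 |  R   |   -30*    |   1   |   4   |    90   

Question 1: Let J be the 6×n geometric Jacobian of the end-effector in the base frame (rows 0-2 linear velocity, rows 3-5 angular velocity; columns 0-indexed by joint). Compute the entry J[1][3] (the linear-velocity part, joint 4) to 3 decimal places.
axis z_3 = (0.6124,0.3536,0.7071); lever o_n−o_3 = (-1.0584,-7.4978,1.8371)
cross product → J_v[:, 3] = (5.9513,-1.8734,-4.2173)
J_ω[:, 3] = z_3
entry J[1][3] = -1.8734

-1.873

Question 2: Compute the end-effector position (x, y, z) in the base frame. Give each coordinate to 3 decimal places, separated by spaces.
after link 1: o_1 = (-0.8660, -0.5000, 0.0000)
after link 2: o_2 = (1.3587, -1.5249, 1.4142)
after link 3: o_3 = (2.3587, -3.2570, 1.4142)
after link 4: o_4 = (2.8660, -6.9641, 2.8284)
after link 5: o_5 = (1.3003, -10.7548, 3.2513)

1.300 -10.755 3.251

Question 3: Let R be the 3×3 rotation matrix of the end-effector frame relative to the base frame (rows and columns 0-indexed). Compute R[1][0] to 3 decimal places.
End-effector x-axis (col 0 of R) = (-0.1964,-0.9794,-0.0474)
R[1][0] = -0.9794

-0.979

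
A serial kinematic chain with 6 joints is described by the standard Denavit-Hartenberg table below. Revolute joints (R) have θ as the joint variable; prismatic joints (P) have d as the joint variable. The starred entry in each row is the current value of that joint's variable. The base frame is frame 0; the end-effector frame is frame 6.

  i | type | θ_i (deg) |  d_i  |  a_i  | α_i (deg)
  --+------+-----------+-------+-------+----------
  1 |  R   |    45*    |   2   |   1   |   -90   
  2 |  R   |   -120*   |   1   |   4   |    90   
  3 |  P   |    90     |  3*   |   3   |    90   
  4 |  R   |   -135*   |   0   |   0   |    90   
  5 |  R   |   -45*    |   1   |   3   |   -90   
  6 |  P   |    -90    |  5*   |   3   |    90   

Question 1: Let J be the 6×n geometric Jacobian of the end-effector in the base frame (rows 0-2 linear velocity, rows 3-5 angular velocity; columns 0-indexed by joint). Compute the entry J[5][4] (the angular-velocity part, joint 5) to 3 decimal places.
axis z_4 = (0.0670,-0.9330,-0.3536); lever o_n−o_4 = (5.0459,-4.6110,1.8105)
cross product → J_v[:, 4] = (-3.3195,-1.9053,4.3990)
J_ω[:, 4] = z_4
entry J[5][4] = -0.3536

-0.354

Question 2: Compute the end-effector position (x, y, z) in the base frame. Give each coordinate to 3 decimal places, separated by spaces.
after link 1: o_1 = (0.7071, 0.7071, 2.0000)
after link 2: o_2 = (-1.4142, 0.0000, 5.4641)
after link 3: o_3 = (-5.3727, 0.2842, 3.9641)
after link 4: o_4 = (-5.3727, 0.2842, 3.9641)
after link 5: o_5 = (-2.5764, -0.0409, 2.5234)
after link 6: o_6 = (-0.3268, -4.3268, 5.7746)

-0.327 -4.327 5.775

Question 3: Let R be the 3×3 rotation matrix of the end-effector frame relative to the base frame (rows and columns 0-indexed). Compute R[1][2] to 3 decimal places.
-0.203

End-effector z-axis (col 2 of R) = (-0.9097,-0.2026,0.3624)
R[1][2] = -0.2026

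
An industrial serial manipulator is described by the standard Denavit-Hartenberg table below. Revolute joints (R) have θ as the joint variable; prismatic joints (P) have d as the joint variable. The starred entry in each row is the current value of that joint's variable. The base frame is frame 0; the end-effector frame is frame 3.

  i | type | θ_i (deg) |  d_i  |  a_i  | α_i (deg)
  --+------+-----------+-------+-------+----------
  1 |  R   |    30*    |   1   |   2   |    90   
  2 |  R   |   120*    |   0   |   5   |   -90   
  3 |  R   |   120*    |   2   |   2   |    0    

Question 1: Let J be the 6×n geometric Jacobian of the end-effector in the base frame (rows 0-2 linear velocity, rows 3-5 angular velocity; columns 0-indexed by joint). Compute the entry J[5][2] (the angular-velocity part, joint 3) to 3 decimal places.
axis z_2 = (-0.7500,-0.4330,-0.5000); lever o_n−o_2 = (-1.9330,0.8840,-1.8660)
cross product → J_v[:, 2] = (1.2500,-0.4330,-1.5000)
J_ω[:, 2] = z_2
entry J[5][2] = -0.5000

-0.500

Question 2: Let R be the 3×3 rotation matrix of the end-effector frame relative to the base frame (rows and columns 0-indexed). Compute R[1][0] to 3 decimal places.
End-effector x-axis (col 0 of R) = (-0.2165,0.8750,-0.4330)
R[1][0] = 0.8750

0.875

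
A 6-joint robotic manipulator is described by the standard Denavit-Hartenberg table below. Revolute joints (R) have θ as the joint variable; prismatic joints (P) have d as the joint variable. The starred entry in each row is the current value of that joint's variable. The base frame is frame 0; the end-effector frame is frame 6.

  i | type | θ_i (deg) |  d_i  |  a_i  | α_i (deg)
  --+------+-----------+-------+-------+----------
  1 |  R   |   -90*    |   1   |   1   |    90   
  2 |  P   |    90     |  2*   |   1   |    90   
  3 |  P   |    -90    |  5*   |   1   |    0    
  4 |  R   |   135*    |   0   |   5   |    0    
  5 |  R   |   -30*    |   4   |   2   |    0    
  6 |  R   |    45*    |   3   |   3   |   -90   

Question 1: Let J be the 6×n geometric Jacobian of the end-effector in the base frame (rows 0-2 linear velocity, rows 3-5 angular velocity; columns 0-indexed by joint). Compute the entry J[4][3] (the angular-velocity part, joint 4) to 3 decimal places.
-1.000

axis z_3 = (-0.0000,-1.0000,-0.0000); lever o_n−o_3 = (-6.6512,-7.0000,6.9674)
cross product → J_v[:, 3] = (-6.9674,0.0000,-6.6512)
J_ω[:, 3] = z_3
entry J[4][3] = -1.0000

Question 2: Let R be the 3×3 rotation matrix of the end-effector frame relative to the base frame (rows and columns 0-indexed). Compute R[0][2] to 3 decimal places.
End-effector z-axis (col 2 of R) = (-0.5000,-0.0000,-0.8660)
R[0][2] = -0.5000

-0.500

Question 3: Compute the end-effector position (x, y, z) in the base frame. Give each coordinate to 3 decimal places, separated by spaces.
-7.651 -13.000 8.967

after link 1: o_1 = (0.0000, -1.0000, 1.0000)
after link 2: o_2 = (-2.0000, -1.0000, 2.0000)
after link 3: o_3 = (-1.0000, -6.0000, 2.0000)
after link 4: o_4 = (-4.5355, -6.0000, 5.5355)
after link 5: o_5 = (-5.0532, -10.0000, 7.4674)
after link 6: o_6 = (-7.6512, -13.0000, 8.9674)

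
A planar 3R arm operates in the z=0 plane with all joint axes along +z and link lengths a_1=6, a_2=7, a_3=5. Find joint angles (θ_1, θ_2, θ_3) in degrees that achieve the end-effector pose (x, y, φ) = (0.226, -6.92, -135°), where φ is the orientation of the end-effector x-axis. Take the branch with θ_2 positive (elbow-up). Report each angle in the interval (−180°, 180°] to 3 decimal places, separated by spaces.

-119.999 134.999 -150.000

wrist centre = target − a_3·(cos φ, sin φ) = (3.7615, -3.3845)
cos θ_2 = (25.6037−6²−7²)/(2·6·7) = -0.7071; θ_2 = 134.9993° (elbow-up)
β = atan2(-3.3845,3.7615) = -41.9795°; ψ = atan2(4.9498,1.0503) = 78.0200°
θ_1 = β − ψ = -119.9995°
θ_3 = φ − θ_1 − θ_2 = -149.9998° (wrapped to (-180°,180°])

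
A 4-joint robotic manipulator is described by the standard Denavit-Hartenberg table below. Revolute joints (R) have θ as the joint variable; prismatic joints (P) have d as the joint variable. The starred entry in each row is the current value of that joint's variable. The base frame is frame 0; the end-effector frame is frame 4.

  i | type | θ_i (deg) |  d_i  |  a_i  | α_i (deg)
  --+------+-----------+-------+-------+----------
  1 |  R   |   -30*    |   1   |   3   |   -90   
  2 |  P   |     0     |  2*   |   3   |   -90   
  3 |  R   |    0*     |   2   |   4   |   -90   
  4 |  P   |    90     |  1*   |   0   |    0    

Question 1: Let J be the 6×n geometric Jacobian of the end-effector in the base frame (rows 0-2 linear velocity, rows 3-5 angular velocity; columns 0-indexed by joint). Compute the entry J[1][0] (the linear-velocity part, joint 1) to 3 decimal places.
axis z_0 = ẑ; lever o_n−o_0 = (9.1603,-4.1340,-1.0000)
cross product → J_v[:, 0] = (4.1340,9.1603,-0.0000)
J_ω[:, 0] = z_0
entry J[1][0] = 9.1603

9.160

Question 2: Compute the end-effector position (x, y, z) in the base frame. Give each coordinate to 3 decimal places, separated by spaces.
9.160 -4.134 -1.000

after link 1: o_1 = (2.5981, -1.5000, 1.0000)
after link 2: o_2 = (6.1962, -1.2679, 1.0000)
after link 3: o_3 = (9.6603, -3.2679, -1.0000)
after link 4: o_4 = (9.1603, -4.1340, -1.0000)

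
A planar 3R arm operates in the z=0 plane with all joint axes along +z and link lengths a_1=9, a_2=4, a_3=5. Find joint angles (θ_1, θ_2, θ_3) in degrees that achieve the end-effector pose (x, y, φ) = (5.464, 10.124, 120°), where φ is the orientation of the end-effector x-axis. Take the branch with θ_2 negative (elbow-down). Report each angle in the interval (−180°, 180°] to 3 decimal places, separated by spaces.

59.999 -90.005 150.005

wrist centre = target − a_3·(cos φ, sin φ) = (7.9640, 5.7939)
cos θ_2 = (96.9943−9²−4²)/(2·9·4) = -0.0001; θ_2 = -90.0046° (elbow-down)
β = atan2(5.7939,7.9640) = 36.0362°; ψ = atan2(-4.0000,8.9997) = -23.9632°
θ_1 = β − ψ = 59.9994°
θ_3 = φ − θ_1 − θ_2 = 150.0051° (wrapped to (-180°,180°])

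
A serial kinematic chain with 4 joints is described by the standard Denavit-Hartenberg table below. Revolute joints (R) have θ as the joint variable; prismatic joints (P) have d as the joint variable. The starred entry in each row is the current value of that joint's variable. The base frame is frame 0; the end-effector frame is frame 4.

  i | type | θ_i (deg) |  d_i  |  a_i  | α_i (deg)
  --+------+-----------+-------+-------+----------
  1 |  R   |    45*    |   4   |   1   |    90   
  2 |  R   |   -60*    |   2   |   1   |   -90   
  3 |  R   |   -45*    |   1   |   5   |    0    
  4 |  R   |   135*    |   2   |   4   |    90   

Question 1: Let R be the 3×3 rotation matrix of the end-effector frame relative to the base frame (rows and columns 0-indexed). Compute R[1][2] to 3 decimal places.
0.354

End-effector z-axis (col 2 of R) = (0.3536,0.3536,-0.8660)
R[1][2] = 0.3536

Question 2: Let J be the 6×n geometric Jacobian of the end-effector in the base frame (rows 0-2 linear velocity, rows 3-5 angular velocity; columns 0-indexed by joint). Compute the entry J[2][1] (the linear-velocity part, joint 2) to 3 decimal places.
axis z_1 = (0.7071,-0.7071,0.0000); lever o_n−o_1 = (4.5265,2.3549,-2.4279)
cross product → J_v[:, 1] = (1.7168,1.7168,4.8658)
J_ω[:, 1] = z_1
entry J[2][1] = 4.8658

4.866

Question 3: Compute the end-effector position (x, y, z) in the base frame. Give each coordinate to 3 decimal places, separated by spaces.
after link 1: o_1 = (0.7071, 0.7071, 4.0000)
after link 2: o_2 = (2.4749, -0.3536, 3.1340)
after link 3: o_3 = (6.8372, -0.9912, 0.5721)
after link 4: o_4 = (5.2336, 3.0620, 1.5721)

5.234 3.062 1.572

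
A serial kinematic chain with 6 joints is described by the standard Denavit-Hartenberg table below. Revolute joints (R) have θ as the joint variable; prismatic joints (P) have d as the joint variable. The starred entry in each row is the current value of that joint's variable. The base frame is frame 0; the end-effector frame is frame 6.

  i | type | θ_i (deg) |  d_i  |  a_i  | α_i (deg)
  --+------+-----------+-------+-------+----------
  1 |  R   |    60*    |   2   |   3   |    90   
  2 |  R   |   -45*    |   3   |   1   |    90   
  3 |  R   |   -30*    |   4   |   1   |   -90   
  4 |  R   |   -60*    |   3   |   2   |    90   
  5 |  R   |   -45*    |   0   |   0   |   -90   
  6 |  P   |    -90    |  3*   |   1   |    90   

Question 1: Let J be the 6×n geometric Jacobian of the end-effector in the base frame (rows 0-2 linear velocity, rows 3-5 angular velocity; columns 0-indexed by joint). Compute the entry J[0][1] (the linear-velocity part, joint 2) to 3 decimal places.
4.784

axis z_1 = (0.8660,-0.5000,0.0000); lever o_n−o_1 = (4.5667,-4.7659,-9.5675)
cross product → J_v[:, 1] = (4.7837,8.2857,-1.8441)
J_ω[:, 1] = z_1
entry J[0][1] = 4.7837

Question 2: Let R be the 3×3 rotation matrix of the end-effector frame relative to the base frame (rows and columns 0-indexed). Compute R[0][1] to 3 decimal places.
0.394

End-effector y-axis (col 1 of R) = (0.3940,-0.1888,-0.8995)
R[0][1] = 0.3940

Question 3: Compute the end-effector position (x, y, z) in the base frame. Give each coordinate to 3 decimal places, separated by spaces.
6.067 -2.168 -7.567

after link 1: o_1 = (1.5000, 2.5981, 2.0000)
after link 2: o_2 = (4.4516, 1.7104, 1.2929)
after link 3: o_3 = (2.9106, 0.0413, -2.1479)
after link 4: o_4 = (4.9517, -0.6195, -5.0457)
after link 5: o_5 = (4.9517, -0.6195, -5.0457)
after link 6: o_6 = (6.0667, -2.1679, -7.5675)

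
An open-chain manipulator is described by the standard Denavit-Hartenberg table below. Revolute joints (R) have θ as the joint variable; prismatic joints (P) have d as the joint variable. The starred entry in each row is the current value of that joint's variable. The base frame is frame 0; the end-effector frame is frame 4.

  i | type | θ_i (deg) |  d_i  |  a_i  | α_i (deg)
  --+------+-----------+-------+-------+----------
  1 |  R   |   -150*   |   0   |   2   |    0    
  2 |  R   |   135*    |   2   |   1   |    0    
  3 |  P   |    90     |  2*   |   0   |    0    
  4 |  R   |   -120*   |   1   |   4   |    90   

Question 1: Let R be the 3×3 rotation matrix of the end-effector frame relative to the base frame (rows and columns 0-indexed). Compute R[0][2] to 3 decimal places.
End-effector z-axis (col 2 of R) = (-0.7071,-0.7071,0.0000)
R[0][2] = -0.7071

-0.707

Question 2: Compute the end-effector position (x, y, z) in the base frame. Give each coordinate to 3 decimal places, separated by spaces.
2.062 -4.087 5.000

after link 1: o_1 = (-1.7321, -1.0000, 0.0000)
after link 2: o_2 = (-0.7661, -1.2588, 2.0000)
after link 3: o_3 = (-0.7661, -1.2588, 4.0000)
after link 4: o_4 = (2.0623, -4.0872, 5.0000)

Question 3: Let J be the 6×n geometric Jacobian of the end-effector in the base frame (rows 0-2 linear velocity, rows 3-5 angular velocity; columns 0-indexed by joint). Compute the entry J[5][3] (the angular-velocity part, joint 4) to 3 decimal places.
1.000

axis z_3 = (0.0000,0.0000,1.0000); lever o_n−o_3 = (2.8284,-2.8284,1.0000)
cross product → J_v[:, 3] = (2.8284,2.8284,-0.0000)
J_ω[:, 3] = z_3
entry J[5][3] = 1.0000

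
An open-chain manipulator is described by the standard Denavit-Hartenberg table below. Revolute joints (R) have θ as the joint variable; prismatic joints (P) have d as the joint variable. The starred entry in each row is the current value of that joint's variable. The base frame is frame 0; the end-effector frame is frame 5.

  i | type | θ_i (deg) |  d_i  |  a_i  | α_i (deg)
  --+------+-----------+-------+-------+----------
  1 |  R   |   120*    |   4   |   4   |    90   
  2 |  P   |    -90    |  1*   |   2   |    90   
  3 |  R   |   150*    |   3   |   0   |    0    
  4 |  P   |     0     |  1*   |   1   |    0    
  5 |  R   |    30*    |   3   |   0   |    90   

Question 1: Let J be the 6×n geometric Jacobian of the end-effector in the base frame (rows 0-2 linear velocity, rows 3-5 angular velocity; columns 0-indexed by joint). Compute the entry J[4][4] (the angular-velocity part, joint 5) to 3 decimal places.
-0.866

axis z_4 = (0.5000,-0.8660,-0.0000); lever o_n−o_4 = (1.5000,-2.5981,0.0000)
cross product → J_v[:, 4] = (-0.0000,-0.0000,0.0000)
J_ω[:, 4] = z_4
entry J[4][4] = -0.8660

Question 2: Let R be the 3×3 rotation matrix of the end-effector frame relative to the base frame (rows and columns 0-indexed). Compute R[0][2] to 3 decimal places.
0.866

End-effector z-axis (col 2 of R) = (0.8660,0.5000,0.0000)
R[0][2] = 0.8660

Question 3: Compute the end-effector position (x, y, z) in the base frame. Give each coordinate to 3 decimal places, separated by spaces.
2.799 -1.848 2.866

after link 1: o_1 = (-2.0000, 3.4641, 4.0000)
after link 2: o_2 = (-1.1340, 3.9641, 2.0000)
after link 3: o_3 = (0.3660, 1.3660, 2.0000)
after link 4: o_4 = (1.2990, 0.7500, 2.8660)
after link 5: o_5 = (2.7990, -1.8481, 2.8660)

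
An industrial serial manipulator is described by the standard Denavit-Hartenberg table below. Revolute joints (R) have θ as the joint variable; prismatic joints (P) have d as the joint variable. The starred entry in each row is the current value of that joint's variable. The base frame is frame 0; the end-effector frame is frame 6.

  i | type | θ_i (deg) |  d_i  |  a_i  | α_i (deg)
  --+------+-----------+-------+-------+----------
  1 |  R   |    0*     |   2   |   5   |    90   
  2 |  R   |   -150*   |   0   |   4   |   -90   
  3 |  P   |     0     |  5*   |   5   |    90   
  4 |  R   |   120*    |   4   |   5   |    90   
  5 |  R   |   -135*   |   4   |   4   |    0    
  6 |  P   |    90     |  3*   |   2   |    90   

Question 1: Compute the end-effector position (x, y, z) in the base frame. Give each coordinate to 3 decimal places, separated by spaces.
-0.689 0.243 -14.685

after link 1: o_1 = (5.0000, 0.0000, 2.0000)
after link 2: o_2 = (1.5359, -0.0000, 0.0000)
after link 3: o_3 = (-0.2942, -0.0000, -6.8301)
after link 4: o_4 = (4.0359, -4.0000, -9.3301)
after link 5: o_5 = (-0.4136, -1.1716, -11.3800)
after link 6: o_6 = (-0.6888, 0.2426, -14.6852)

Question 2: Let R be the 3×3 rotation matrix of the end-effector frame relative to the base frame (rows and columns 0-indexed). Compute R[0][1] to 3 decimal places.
-0.500

End-effector y-axis (col 1 of R) = (-0.5000,-0.0000,-0.8660)
R[0][1] = -0.5000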